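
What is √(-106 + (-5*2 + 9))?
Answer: I*√107 ≈ 10.344*I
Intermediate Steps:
√(-106 + (-5*2 + 9)) = √(-106 + (-10 + 9)) = √(-106 - 1) = √(-107) = I*√107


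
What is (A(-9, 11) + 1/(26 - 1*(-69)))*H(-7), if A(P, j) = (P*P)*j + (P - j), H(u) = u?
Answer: -579222/95 ≈ -6097.1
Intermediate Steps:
A(P, j) = P - j + j*P**2 (A(P, j) = P**2*j + (P - j) = j*P**2 + (P - j) = P - j + j*P**2)
(A(-9, 11) + 1/(26 - 1*(-69)))*H(-7) = ((-9 - 1*11 + 11*(-9)**2) + 1/(26 - 1*(-69)))*(-7) = ((-9 - 11 + 11*81) + 1/(26 + 69))*(-7) = ((-9 - 11 + 891) + 1/95)*(-7) = (871 + 1/95)*(-7) = (82746/95)*(-7) = -579222/95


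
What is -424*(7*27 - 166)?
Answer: -9752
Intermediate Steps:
-424*(7*27 - 166) = -424*(189 - 166) = -424*23 = -9752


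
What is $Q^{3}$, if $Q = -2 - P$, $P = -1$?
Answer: $-1$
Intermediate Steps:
$Q = -1$ ($Q = -2 - -1 = -2 + 1 = -1$)
$Q^{3} = \left(-1\right)^{3} = -1$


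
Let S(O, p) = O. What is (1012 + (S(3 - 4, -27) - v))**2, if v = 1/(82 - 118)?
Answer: 1324741609/1296 ≈ 1.0222e+6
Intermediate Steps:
v = -1/36 (v = 1/(-36) = -1/36 ≈ -0.027778)
(1012 + (S(3 - 4, -27) - v))**2 = (1012 + ((3 - 4) - 1*(-1/36)))**2 = (1012 + (-1 + 1/36))**2 = (1012 - 35/36)**2 = (36397/36)**2 = 1324741609/1296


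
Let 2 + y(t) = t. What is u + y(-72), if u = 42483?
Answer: 42409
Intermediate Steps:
y(t) = -2 + t
u + y(-72) = 42483 + (-2 - 72) = 42483 - 74 = 42409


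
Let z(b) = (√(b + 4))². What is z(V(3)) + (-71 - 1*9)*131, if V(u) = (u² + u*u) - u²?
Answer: -10467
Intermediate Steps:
V(u) = u² (V(u) = (u² + u²) - u² = 2*u² - u² = u²)
z(b) = 4 + b (z(b) = (√(4 + b))² = 4 + b)
z(V(3)) + (-71 - 1*9)*131 = (4 + 3²) + (-71 - 1*9)*131 = (4 + 9) + (-71 - 9)*131 = 13 - 80*131 = 13 - 10480 = -10467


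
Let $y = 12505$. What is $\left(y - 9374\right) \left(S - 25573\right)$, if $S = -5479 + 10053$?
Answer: $-65747869$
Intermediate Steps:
$S = 4574$
$\left(y - 9374\right) \left(S - 25573\right) = \left(12505 - 9374\right) \left(4574 - 25573\right) = 3131 \left(-20999\right) = -65747869$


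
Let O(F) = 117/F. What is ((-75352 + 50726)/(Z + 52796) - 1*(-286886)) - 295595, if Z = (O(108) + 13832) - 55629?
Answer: -1149892221/132001 ≈ -8711.2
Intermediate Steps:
Z = -501551/12 (Z = (117/108 + 13832) - 55629 = (117*(1/108) + 13832) - 55629 = (13/12 + 13832) - 55629 = 165997/12 - 55629 = -501551/12 ≈ -41796.)
((-75352 + 50726)/(Z + 52796) - 1*(-286886)) - 295595 = ((-75352 + 50726)/(-501551/12 + 52796) - 1*(-286886)) - 295595 = (-24626/132001/12 + 286886) - 295595 = (-24626*12/132001 + 286886) - 295595 = (-295512/132001 + 286886) - 295595 = 37868943374/132001 - 295595 = -1149892221/132001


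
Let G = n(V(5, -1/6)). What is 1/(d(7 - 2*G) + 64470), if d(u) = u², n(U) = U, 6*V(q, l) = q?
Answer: 9/580486 ≈ 1.5504e-5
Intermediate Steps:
V(q, l) = q/6
G = ⅚ (G = (⅙)*5 = ⅚ ≈ 0.83333)
1/(d(7 - 2*G) + 64470) = 1/((7 - 2*⅚)² + 64470) = 1/((7 - 5/3)² + 64470) = 1/((16/3)² + 64470) = 1/(256/9 + 64470) = 1/(580486/9) = 9/580486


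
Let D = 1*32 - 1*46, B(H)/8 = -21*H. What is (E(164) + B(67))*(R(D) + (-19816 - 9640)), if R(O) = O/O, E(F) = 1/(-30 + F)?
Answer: 44427064865/134 ≈ 3.3155e+8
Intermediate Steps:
B(H) = -168*H (B(H) = 8*(-21*H) = -168*H)
D = -14 (D = 32 - 46 = -14)
R(O) = 1
(E(164) + B(67))*(R(D) + (-19816 - 9640)) = (1/(-30 + 164) - 168*67)*(1 + (-19816 - 9640)) = (1/134 - 11256)*(1 - 29456) = (1/134 - 11256)*(-29455) = -1508303/134*(-29455) = 44427064865/134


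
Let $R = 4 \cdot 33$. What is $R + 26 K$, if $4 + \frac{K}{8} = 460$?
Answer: $94980$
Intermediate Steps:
$R = 132$
$K = 3648$ ($K = -32 + 8 \cdot 460 = -32 + 3680 = 3648$)
$R + 26 K = 132 + 26 \cdot 3648 = 132 + 94848 = 94980$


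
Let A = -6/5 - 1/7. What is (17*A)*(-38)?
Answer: 30362/35 ≈ 867.49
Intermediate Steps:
A = -47/35 (A = -6*1/5 - 1*1/7 = -6/5 - 1/7 = -47/35 ≈ -1.3429)
(17*A)*(-38) = (17*(-47/35))*(-38) = -799/35*(-38) = 30362/35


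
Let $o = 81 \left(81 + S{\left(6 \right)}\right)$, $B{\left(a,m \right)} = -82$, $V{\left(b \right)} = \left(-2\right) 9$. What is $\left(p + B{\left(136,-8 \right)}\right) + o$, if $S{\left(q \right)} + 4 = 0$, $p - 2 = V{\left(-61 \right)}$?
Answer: $6139$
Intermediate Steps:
$V{\left(b \right)} = -18$
$p = -16$ ($p = 2 - 18 = -16$)
$S{\left(q \right)} = -4$ ($S{\left(q \right)} = -4 + 0 = -4$)
$o = 6237$ ($o = 81 \left(81 - 4\right) = 81 \cdot 77 = 6237$)
$\left(p + B{\left(136,-8 \right)}\right) + o = \left(-16 - 82\right) + 6237 = -98 + 6237 = 6139$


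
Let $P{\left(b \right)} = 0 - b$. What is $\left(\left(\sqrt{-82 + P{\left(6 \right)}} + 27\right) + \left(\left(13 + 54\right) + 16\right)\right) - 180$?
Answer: $-70 + 2 i \sqrt{22} \approx -70.0 + 9.3808 i$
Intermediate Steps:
$P{\left(b \right)} = - b$
$\left(\left(\sqrt{-82 + P{\left(6 \right)}} + 27\right) + \left(\left(13 + 54\right) + 16\right)\right) - 180 = \left(\left(\sqrt{-82 - 6} + 27\right) + \left(\left(13 + 54\right) + 16\right)\right) - 180 = \left(\left(\sqrt{-82 - 6} + 27\right) + \left(67 + 16\right)\right) - 180 = \left(\left(\sqrt{-88} + 27\right) + 83\right) - 180 = \left(\left(2 i \sqrt{22} + 27\right) + 83\right) - 180 = \left(\left(27 + 2 i \sqrt{22}\right) + 83\right) - 180 = \left(110 + 2 i \sqrt{22}\right) - 180 = -70 + 2 i \sqrt{22}$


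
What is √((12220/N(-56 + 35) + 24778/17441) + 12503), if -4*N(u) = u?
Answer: √1989675414365961/366261 ≈ 121.79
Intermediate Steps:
N(u) = -u/4
√((12220/N(-56 + 35) + 24778/17441) + 12503) = √((12220/((-(-56 + 35)/4)) + 24778/17441) + 12503) = √((12220/((-¼*(-21))) + 24778*(1/17441)) + 12503) = √((12220/(21/4) + 24778/17441) + 12503) = √((12220*(4/21) + 24778/17441) + 12503) = √((48880/21 + 24778/17441) + 12503) = √(853036418/366261 + 12503) = √(5432397701/366261) = √1989675414365961/366261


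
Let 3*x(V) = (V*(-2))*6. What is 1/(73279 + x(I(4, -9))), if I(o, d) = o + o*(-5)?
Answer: 1/73343 ≈ 1.3635e-5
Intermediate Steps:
I(o, d) = -4*o (I(o, d) = o - 5*o = -4*o)
x(V) = -4*V (x(V) = ((V*(-2))*6)/3 = (-2*V*6)/3 = (-12*V)/3 = -4*V)
1/(73279 + x(I(4, -9))) = 1/(73279 - (-16)*4) = 1/(73279 - 4*(-16)) = 1/(73279 + 64) = 1/73343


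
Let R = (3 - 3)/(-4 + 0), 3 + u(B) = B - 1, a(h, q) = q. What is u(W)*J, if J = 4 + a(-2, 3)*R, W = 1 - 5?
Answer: -32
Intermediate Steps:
W = -4
u(B) = -4 + B (u(B) = -3 + (B - 1) = -3 + (-1 + B) = -4 + B)
R = 0 (R = 0/(-4) = 0*(-¼) = 0)
J = 4 (J = 4 + 3*0 = 4 + 0 = 4)
u(W)*J = (-4 - 4)*4 = -8*4 = -32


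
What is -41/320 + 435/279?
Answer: 42587/29760 ≈ 1.4310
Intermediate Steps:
-41/320 + 435/279 = -41*1/320 + 435*(1/279) = -41/320 + 145/93 = 42587/29760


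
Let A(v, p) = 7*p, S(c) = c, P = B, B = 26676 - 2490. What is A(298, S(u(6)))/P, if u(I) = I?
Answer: 7/4031 ≈ 0.0017365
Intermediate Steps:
B = 24186
P = 24186
A(298, S(u(6)))/P = (7*6)/24186 = 42*(1/24186) = 7/4031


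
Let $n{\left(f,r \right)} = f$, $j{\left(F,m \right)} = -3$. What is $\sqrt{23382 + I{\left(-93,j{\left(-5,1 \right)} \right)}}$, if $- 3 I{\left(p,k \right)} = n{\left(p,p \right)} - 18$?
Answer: $\sqrt{23419} \approx 153.03$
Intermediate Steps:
$I{\left(p,k \right)} = 6 - \frac{p}{3}$ ($I{\left(p,k \right)} = - \frac{p - 18}{3} = - \frac{-18 + p}{3} = 6 - \frac{p}{3}$)
$\sqrt{23382 + I{\left(-93,j{\left(-5,1 \right)} \right)}} = \sqrt{23382 + \left(6 - -31\right)} = \sqrt{23382 + \left(6 + 31\right)} = \sqrt{23382 + 37} = \sqrt{23419}$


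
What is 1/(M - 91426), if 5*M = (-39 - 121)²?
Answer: -1/86306 ≈ -1.1587e-5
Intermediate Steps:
M = 5120 (M = (-39 - 121)²/5 = (⅕)*(-160)² = (⅕)*25600 = 5120)
1/(M - 91426) = 1/(5120 - 91426) = 1/(-86306) = -1/86306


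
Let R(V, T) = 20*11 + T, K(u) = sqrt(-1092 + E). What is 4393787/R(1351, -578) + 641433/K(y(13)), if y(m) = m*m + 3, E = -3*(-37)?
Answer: -4393787/358 - 213811*I*sqrt(109)/109 ≈ -12273.0 - 20479.0*I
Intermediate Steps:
E = 111
y(m) = 3 + m**2 (y(m) = m**2 + 3 = 3 + m**2)
K(u) = 3*I*sqrt(109) (K(u) = sqrt(-1092 + 111) = sqrt(-981) = 3*I*sqrt(109))
R(V, T) = 220 + T
4393787/R(1351, -578) + 641433/K(y(13)) = 4393787/(220 - 578) + 641433/((3*I*sqrt(109))) = 4393787/(-358) + 641433*(-I*sqrt(109)/327) = 4393787*(-1/358) - 213811*I*sqrt(109)/109 = -4393787/358 - 213811*I*sqrt(109)/109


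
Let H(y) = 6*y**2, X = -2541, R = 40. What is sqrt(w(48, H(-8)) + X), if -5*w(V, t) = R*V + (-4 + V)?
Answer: I*sqrt(73345)/5 ≈ 54.165*I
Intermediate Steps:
w(V, t) = 4/5 - 41*V/5 (w(V, t) = -(40*V + (-4 + V))/5 = -(-4 + 41*V)/5 = 4/5 - 41*V/5)
sqrt(w(48, H(-8)) + X) = sqrt((4/5 - 41/5*48) - 2541) = sqrt((4/5 - 1968/5) - 2541) = sqrt(-1964/5 - 2541) = sqrt(-14669/5) = I*sqrt(73345)/5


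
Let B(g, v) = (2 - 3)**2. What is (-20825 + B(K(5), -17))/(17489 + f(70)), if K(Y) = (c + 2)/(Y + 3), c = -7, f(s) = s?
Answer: -20824/17559 ≈ -1.1859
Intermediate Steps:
K(Y) = -5/(3 + Y) (K(Y) = (-7 + 2)/(Y + 3) = -5/(3 + Y))
B(g, v) = 1 (B(g, v) = (-1)**2 = 1)
(-20825 + B(K(5), -17))/(17489 + f(70)) = (-20825 + 1)/(17489 + 70) = -20824/17559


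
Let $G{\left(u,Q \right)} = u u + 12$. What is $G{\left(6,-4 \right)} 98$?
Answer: $4704$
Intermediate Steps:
$G{\left(u,Q \right)} = 12 + u^{2}$ ($G{\left(u,Q \right)} = u^{2} + 12 = 12 + u^{2}$)
$G{\left(6,-4 \right)} 98 = \left(12 + 6^{2}\right) 98 = \left(12 + 36\right) 98 = 48 \cdot 98 = 4704$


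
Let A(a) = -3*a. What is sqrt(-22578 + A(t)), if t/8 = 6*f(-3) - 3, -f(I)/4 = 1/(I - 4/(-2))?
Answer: I*sqrt(23082) ≈ 151.93*I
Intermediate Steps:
f(I) = -4/(2 + I) (f(I) = -4/(I - 4/(-2)) = -4/(I - 4*(-1/2)) = -4/(I + 2) = -4/(2 + I))
t = 168 (t = 8*(6*(-4/(2 - 3)) - 3) = 8*(6*(-4/(-1)) - 3) = 8*(6*(-4*(-1)) - 3) = 8*(6*4 - 3) = 8*(24 - 3) = 8*21 = 168)
sqrt(-22578 + A(t)) = sqrt(-22578 - 3*168) = sqrt(-22578 - 504) = sqrt(-23082) = I*sqrt(23082)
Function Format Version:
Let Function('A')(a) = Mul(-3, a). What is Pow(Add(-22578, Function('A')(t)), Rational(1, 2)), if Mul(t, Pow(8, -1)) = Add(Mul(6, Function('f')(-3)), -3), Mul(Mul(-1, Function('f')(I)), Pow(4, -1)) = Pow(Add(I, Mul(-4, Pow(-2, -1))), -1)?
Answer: Mul(I, Pow(23082, Rational(1, 2))) ≈ Mul(151.93, I)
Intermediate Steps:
Function('f')(I) = Mul(-4, Pow(Add(2, I), -1)) (Function('f')(I) = Mul(-4, Pow(Add(I, Mul(-4, Pow(-2, -1))), -1)) = Mul(-4, Pow(Add(I, Mul(-4, Rational(-1, 2))), -1)) = Mul(-4, Pow(Add(I, 2), -1)) = Mul(-4, Pow(Add(2, I), -1)))
t = 168 (t = Mul(8, Add(Mul(6, Mul(-4, Pow(Add(2, -3), -1))), -3)) = Mul(8, Add(Mul(6, Mul(-4, Pow(-1, -1))), -3)) = Mul(8, Add(Mul(6, Mul(-4, -1)), -3)) = Mul(8, Add(Mul(6, 4), -3)) = Mul(8, Add(24, -3)) = Mul(8, 21) = 168)
Pow(Add(-22578, Function('A')(t)), Rational(1, 2)) = Pow(Add(-22578, Mul(-3, 168)), Rational(1, 2)) = Pow(Add(-22578, -504), Rational(1, 2)) = Pow(-23082, Rational(1, 2)) = Mul(I, Pow(23082, Rational(1, 2)))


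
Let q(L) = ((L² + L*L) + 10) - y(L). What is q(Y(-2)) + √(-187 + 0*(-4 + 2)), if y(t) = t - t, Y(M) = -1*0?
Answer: 10 + I*√187 ≈ 10.0 + 13.675*I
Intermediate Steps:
Y(M) = 0
y(t) = 0
q(L) = 10 + 2*L² (q(L) = ((L² + L*L) + 10) - 1*0 = ((L² + L²) + 10) + 0 = (2*L² + 10) + 0 = (10 + 2*L²) + 0 = 10 + 2*L²)
q(Y(-2)) + √(-187 + 0*(-4 + 2)) = (10 + 2*0²) + √(-187 + 0*(-4 + 2)) = (10 + 2*0) + √(-187 + 0*(-2)) = (10 + 0) + √(-187 + 0) = 10 + √(-187) = 10 + I*√187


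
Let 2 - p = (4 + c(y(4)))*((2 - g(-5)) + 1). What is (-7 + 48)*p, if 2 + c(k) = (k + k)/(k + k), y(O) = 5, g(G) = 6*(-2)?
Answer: -1763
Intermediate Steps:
g(G) = -12
c(k) = -1 (c(k) = -2 + (k + k)/(k + k) = -2 + (2*k)/((2*k)) = -2 + (2*k)*(1/(2*k)) = -2 + 1 = -1)
p = -43 (p = 2 - (4 - 1)*((2 - 1*(-12)) + 1) = 2 - 3*((2 + 12) + 1) = 2 - 3*(14 + 1) = 2 - 3*15 = 2 - 1*45 = 2 - 45 = -43)
(-7 + 48)*p = (-7 + 48)*(-43) = 41*(-43) = -1763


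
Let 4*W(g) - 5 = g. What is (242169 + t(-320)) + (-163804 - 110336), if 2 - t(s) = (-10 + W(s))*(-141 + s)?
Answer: -291531/4 ≈ -72883.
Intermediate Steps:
W(g) = 5/4 + g/4
t(s) = 2 - (-141 + s)*(-35/4 + s/4) (t(s) = 2 - (-10 + (5/4 + s/4))*(-141 + s) = 2 - (-35/4 + s/4)*(-141 + s) = 2 - (-141 + s)*(-35/4 + s/4))
(242169 + t(-320)) + (-163804 - 110336) = (242169 + (-4927/4 + 44*(-320) - ¼*(-320)²)) + (-163804 - 110336) = (242169 + (-4927/4 - 14080 - ¼*102400)) - 274140 = (242169 + (-4927/4 - 14080 - 25600)) - 274140 = (242169 - 163647/4) - 274140 = 805029/4 - 274140 = -291531/4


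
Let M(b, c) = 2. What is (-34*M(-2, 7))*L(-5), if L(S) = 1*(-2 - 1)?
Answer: 204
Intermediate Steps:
L(S) = -3 (L(S) = 1*(-3) = -3)
(-34*M(-2, 7))*L(-5) = -34*2*(-3) = -68*(-3) = 204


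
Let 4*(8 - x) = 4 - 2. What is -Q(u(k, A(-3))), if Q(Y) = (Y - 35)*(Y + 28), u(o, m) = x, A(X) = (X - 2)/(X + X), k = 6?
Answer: 3905/4 ≈ 976.25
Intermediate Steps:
A(X) = (-2 + X)/(2*X) (A(X) = (-2 + X)/((2*X)) = (-2 + X)*(1/(2*X)) = (-2 + X)/(2*X))
x = 15/2 (x = 8 - (4 - 2)/4 = 8 - 1/4*2 = 8 - 1/2 = 15/2 ≈ 7.5000)
u(o, m) = 15/2
Q(Y) = (-35 + Y)*(28 + Y)
-Q(u(k, A(-3))) = -(-980 + (15/2)**2 - 7*15/2) = -(-980 + 225/4 - 105/2) = -1*(-3905/4) = 3905/4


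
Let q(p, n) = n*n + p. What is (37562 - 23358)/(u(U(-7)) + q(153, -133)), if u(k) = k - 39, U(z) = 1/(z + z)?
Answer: 198856/249241 ≈ 0.79785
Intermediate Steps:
q(p, n) = p + n² (q(p, n) = n² + p = p + n²)
U(z) = 1/(2*z)
u(k) = -39 + k
(37562 - 23358)/(u(U(-7)) + q(153, -133)) = (37562 - 23358)/((-39 + (½)/(-7)) + (153 + (-133)²)) = 14204/((-39 + (½)*(-⅐)) + (153 + 17689)) = 14204/((-39 - 1/14) + 17842) = 14204/(-547/14 + 17842) = 14204/(249241/14) = 14204*(14/249241) = 198856/249241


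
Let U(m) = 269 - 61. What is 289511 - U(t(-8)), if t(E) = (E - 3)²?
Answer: 289303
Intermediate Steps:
t(E) = (-3 + E)²
U(m) = 208
289511 - U(t(-8)) = 289511 - 1*208 = 289511 - 208 = 289303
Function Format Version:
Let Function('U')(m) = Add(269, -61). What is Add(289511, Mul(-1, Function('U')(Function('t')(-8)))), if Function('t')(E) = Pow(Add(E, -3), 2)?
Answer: 289303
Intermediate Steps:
Function('t')(E) = Pow(Add(-3, E), 2)
Function('U')(m) = 208
Add(289511, Mul(-1, Function('U')(Function('t')(-8)))) = Add(289511, Mul(-1, 208)) = Add(289511, -208) = 289303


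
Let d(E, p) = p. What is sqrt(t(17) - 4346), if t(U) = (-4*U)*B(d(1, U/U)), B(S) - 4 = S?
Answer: I*sqrt(4686) ≈ 68.454*I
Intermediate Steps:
B(S) = 4 + S
t(U) = -20*U (t(U) = (-4*U)*(4 + U/U) = (-4*U)*(4 + 1) = -4*U*5 = -20*U)
sqrt(t(17) - 4346) = sqrt(-20*17 - 4346) = sqrt(-340 - 4346) = sqrt(-4686) = I*sqrt(4686)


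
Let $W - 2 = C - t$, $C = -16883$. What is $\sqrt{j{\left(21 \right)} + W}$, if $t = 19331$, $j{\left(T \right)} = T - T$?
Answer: $2 i \sqrt{9053} \approx 190.29 i$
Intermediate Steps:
$j{\left(T \right)} = 0$
$W = -36212$ ($W = 2 - 36214 = -36212$)
$\sqrt{j{\left(21 \right)} + W} = \sqrt{0 - 36212} = \sqrt{-36212} = 2 i \sqrt{9053}$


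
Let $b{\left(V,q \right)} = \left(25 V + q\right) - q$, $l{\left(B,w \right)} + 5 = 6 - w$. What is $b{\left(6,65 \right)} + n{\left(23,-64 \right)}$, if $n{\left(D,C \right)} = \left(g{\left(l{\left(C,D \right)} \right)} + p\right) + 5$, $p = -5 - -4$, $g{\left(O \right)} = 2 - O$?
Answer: $178$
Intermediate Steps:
$l{\left(B,w \right)} = 1 - w$ ($l{\left(B,w \right)} = -5 - \left(-6 + w\right) = 1 - w$)
$p = -1$ ($p = -5 + 4 = -1$)
$b{\left(V,q \right)} = 25 V$ ($b{\left(V,q \right)} = \left(q + 25 V\right) - q = 25 V$)
$n{\left(D,C \right)} = 5 + D$ ($n{\left(D,C \right)} = \left(\left(2 - \left(1 - D\right)\right) - 1\right) + 5 = \left(\left(2 + \left(-1 + D\right)\right) - 1\right) + 5 = \left(\left(1 + D\right) - 1\right) + 5 = D + 5 = 5 + D$)
$b{\left(6,65 \right)} + n{\left(23,-64 \right)} = 25 \cdot 6 + \left(5 + 23\right) = 150 + 28 = 178$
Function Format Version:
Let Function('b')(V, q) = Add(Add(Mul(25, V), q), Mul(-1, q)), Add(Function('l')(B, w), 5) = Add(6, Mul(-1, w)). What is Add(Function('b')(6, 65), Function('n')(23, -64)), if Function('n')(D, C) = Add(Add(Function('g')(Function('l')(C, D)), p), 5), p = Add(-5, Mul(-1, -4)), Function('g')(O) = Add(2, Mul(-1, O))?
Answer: 178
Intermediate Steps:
Function('l')(B, w) = Add(1, Mul(-1, w)) (Function('l')(B, w) = Add(-5, Add(6, Mul(-1, w))) = Add(1, Mul(-1, w)))
p = -1 (p = Add(-5, 4) = -1)
Function('b')(V, q) = Mul(25, V) (Function('b')(V, q) = Add(Add(q, Mul(25, V)), Mul(-1, q)) = Mul(25, V))
Function('n')(D, C) = Add(5, D) (Function('n')(D, C) = Add(Add(Add(2, Mul(-1, Add(1, Mul(-1, D)))), -1), 5) = Add(Add(Add(2, Add(-1, D)), -1), 5) = Add(Add(Add(1, D), -1), 5) = Add(D, 5) = Add(5, D))
Add(Function('b')(6, 65), Function('n')(23, -64)) = Add(Mul(25, 6), Add(5, 23)) = Add(150, 28) = 178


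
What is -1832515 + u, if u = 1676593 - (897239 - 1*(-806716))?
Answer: -1859877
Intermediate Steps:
u = -27362 (u = 1676593 - (897239 + 806716) = 1676593 - 1*1703955 = 1676593 - 1703955 = -27362)
-1832515 + u = -1832515 - 27362 = -1859877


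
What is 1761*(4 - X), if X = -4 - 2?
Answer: 17610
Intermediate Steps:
X = -6
1761*(4 - X) = 1761*(4 - 1*(-6)) = 1761*(4 + 6) = 1761*10 = 17610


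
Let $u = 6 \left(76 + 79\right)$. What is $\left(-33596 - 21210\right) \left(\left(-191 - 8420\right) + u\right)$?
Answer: $420964886$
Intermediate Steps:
$u = 930$ ($u = 6 \cdot 155 = 930$)
$\left(-33596 - 21210\right) \left(\left(-191 - 8420\right) + u\right) = \left(-33596 - 21210\right) \left(\left(-191 - 8420\right) + 930\right) = - 54806 \left(\left(-191 - 8420\right) + 930\right) = - 54806 \left(-8611 + 930\right) = \left(-54806\right) \left(-7681\right) = 420964886$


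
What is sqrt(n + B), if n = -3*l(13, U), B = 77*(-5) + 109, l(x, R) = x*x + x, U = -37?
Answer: I*sqrt(822) ≈ 28.671*I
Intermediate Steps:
l(x, R) = x + x**2 (l(x, R) = x**2 + x = x + x**2)
B = -276 (B = -385 + 109 = -276)
n = -546 (n = -39*(1 + 13) = -39*14 = -3*182 = -546)
sqrt(n + B) = sqrt(-546 - 276) = sqrt(-822) = I*sqrt(822)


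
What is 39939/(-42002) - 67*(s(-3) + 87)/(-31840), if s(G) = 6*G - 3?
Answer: -271481229/334335920 ≈ -0.81200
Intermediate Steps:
s(G) = -3 + 6*G
39939/(-42002) - 67*(s(-3) + 87)/(-31840) = 39939/(-42002) - 67*((-3 + 6*(-3)) + 87)/(-31840) = 39939*(-1/42002) - 67*((-3 - 18) + 87)*(-1/31840) = -39939/42002 - 67*(-21 + 87)*(-1/31840) = -39939/42002 - 67*66*(-1/31840) = -39939/42002 - 4422*(-1/31840) = -39939/42002 + 2211/15920 = -271481229/334335920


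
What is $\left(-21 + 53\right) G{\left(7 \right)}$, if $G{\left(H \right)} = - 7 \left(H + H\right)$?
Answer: $-3136$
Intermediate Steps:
$G{\left(H \right)} = - 14 H$ ($G{\left(H \right)} = - 7 \cdot 2 H = - 14 H$)
$\left(-21 + 53\right) G{\left(7 \right)} = \left(-21 + 53\right) \left(\left(-14\right) 7\right) = 32 \left(-98\right) = -3136$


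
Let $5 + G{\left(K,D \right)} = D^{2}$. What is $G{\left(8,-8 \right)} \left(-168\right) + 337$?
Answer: $-9575$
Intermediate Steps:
$G{\left(K,D \right)} = -5 + D^{2}$
$G{\left(8,-8 \right)} \left(-168\right) + 337 = \left(-5 + \left(-8\right)^{2}\right) \left(-168\right) + 337 = \left(-5 + 64\right) \left(-168\right) + 337 = 59 \left(-168\right) + 337 = -9912 + 337 = -9575$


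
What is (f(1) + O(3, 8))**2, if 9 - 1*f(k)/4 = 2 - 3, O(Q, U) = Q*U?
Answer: 4096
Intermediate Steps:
f(k) = 40 (f(k) = 36 - 4*(2 - 3) = 36 - 4*(-1) = 36 + 4 = 40)
(f(1) + O(3, 8))**2 = (40 + 3*8)**2 = (40 + 24)**2 = 64**2 = 4096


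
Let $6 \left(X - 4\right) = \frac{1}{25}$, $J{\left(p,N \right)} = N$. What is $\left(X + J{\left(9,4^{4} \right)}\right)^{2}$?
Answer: $\frac{1521078001}{22500} \approx 67604.0$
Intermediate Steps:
$X = \frac{601}{150}$ ($X = 4 + \frac{1}{6 \cdot 25} = 4 + \frac{1}{6} \cdot \frac{1}{25} = 4 + \frac{1}{150} = \frac{601}{150} \approx 4.0067$)
$\left(X + J{\left(9,4^{4} \right)}\right)^{2} = \left(\frac{601}{150} + 4^{4}\right)^{2} = \left(\frac{601}{150} + 256\right)^{2} = \left(\frac{39001}{150}\right)^{2} = \frac{1521078001}{22500}$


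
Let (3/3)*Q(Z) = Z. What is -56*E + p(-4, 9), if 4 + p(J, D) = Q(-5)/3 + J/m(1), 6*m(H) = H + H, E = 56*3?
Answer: -28277/3 ≈ -9425.7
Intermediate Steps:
E = 168
m(H) = H/3 (m(H) = (H + H)/6 = (2*H)/6 = H/3)
Q(Z) = Z
p(J, D) = -17/3 + 3*J (p(J, D) = -4 + (-5/3 + J/(((1/3)*1))) = -4 + (-5*1/3 + J/(1/3)) = -4 + (-5/3 + J*3) = -4 + (-5/3 + 3*J) = -17/3 + 3*J)
-56*E + p(-4, 9) = -56*168 + (-17/3 + 3*(-4)) = -9408 + (-17/3 - 12) = -9408 - 53/3 = -28277/3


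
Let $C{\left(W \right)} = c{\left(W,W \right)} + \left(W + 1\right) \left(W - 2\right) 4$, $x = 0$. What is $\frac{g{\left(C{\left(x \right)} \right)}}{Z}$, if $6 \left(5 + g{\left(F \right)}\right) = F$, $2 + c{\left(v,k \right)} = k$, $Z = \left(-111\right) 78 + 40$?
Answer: $\frac{10}{12927} \approx 0.00077357$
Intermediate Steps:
$Z = -8618$ ($Z = -8658 + 40 = -8618$)
$c{\left(v,k \right)} = -2 + k$
$C{\left(W \right)} = -2 + W + 4 \left(1 + W\right) \left(-2 + W\right)$ ($C{\left(W \right)} = \left(-2 + W\right) + \left(W + 1\right) \left(W - 2\right) 4 = \left(-2 + W\right) + \left(1 + W\right) \left(-2 + W\right) 4 = \left(-2 + W\right) + 4 \left(1 + W\right) \left(-2 + W\right) = -2 + W + 4 \left(1 + W\right) \left(-2 + W\right)$)
$g{\left(F \right)} = -5 + \frac{F}{6}$
$\frac{g{\left(C{\left(x \right)} \right)}}{Z} = \frac{-5 + \frac{-10 - 0 + 4 \cdot 0^{2}}{6}}{-8618} = \left(-5 + \frac{-10 + 0 + 4 \cdot 0}{6}\right) \left(- \frac{1}{8618}\right) = \left(-5 + \frac{-10 + 0 + 0}{6}\right) \left(- \frac{1}{8618}\right) = \left(-5 + \frac{1}{6} \left(-10\right)\right) \left(- \frac{1}{8618}\right) = \left(-5 - \frac{5}{3}\right) \left(- \frac{1}{8618}\right) = \left(- \frac{20}{3}\right) \left(- \frac{1}{8618}\right) = \frac{10}{12927}$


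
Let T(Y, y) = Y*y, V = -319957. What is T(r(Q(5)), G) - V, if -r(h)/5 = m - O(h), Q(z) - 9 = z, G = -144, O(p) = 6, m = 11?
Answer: 323557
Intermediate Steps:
Q(z) = 9 + z
r(h) = -25 (r(h) = -5*(11 - 1*6) = -5*(11 - 6) = -5*5 = -25)
T(r(Q(5)), G) - V = -25*(-144) - 1*(-319957) = 3600 + 319957 = 323557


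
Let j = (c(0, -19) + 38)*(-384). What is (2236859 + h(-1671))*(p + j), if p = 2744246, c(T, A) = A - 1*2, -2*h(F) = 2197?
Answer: 6120881764539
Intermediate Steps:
h(F) = -2197/2 (h(F) = -½*2197 = -2197/2)
c(T, A) = -2 + A (c(T, A) = A - 2 = -2 + A)
j = -6528 (j = ((-2 - 19) + 38)*(-384) = (-21 + 38)*(-384) = 17*(-384) = -6528)
(2236859 + h(-1671))*(p + j) = (2236859 - 2197/2)*(2744246 - 6528) = (4471521/2)*2737718 = 6120881764539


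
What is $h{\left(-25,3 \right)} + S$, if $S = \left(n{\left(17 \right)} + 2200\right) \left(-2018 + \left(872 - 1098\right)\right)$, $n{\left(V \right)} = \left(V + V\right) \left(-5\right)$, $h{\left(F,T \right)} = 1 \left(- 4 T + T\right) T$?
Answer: $-4555347$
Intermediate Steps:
$h{\left(F,T \right)} = - 3 T^{2}$ ($h{\left(F,T \right)} = 1 \left(- 3 T\right) T = - 3 T T = - 3 T^{2}$)
$n{\left(V \right)} = - 10 V$ ($n{\left(V \right)} = 2 V \left(-5\right) = - 10 V$)
$S = -4555320$ ($S = \left(\left(-10\right) 17 + 2200\right) \left(-2018 + \left(872 - 1098\right)\right) = \left(-170 + 2200\right) \left(-2018 - 226\right) = 2030 \left(-2244\right) = -4555320$)
$h{\left(-25,3 \right)} + S = - 3 \cdot 3^{2} - 4555320 = \left(-3\right) 9 - 4555320 = -27 - 4555320 = -4555347$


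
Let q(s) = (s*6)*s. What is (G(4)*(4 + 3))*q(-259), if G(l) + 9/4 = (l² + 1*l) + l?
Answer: 122556987/2 ≈ 6.1278e+7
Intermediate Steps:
G(l) = -9/4 + l² + 2*l (G(l) = -9/4 + ((l² + 1*l) + l) = -9/4 + ((l² + l) + l) = -9/4 + ((l + l²) + l) = -9/4 + (l² + 2*l) = -9/4 + l² + 2*l)
q(s) = 6*s² (q(s) = (6*s)*s = 6*s²)
(G(4)*(4 + 3))*q(-259) = ((-9/4 + 4² + 2*4)*(4 + 3))*(6*(-259)²) = ((-9/4 + 16 + 8)*7)*(6*67081) = ((87/4)*7)*402486 = (609/4)*402486 = 122556987/2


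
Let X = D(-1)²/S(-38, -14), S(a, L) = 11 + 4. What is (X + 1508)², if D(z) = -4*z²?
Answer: 512388496/225 ≈ 2.2773e+6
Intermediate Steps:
S(a, L) = 15
X = 16/15 (X = (-4*(-1)²)²/15 = (-4*1)²*(1/15) = (-4)²*(1/15) = 16*(1/15) = 16/15 ≈ 1.0667)
(X + 1508)² = (16/15 + 1508)² = (22636/15)² = 512388496/225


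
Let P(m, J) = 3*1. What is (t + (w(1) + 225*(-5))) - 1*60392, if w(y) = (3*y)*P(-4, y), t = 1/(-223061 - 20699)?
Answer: -14993190081/243760 ≈ -61508.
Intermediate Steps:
t = -1/243760 (t = 1/(-243760) = -1/243760 ≈ -4.1024e-6)
P(m, J) = 3
w(y) = 9*y (w(y) = (3*y)*3 = 9*y)
(t + (w(1) + 225*(-5))) - 1*60392 = (-1/243760 + (9*1 + 225*(-5))) - 1*60392 = (-1/243760 + (9 - 1125)) - 60392 = (-1/243760 - 1116) - 60392 = -272036161/243760 - 60392 = -14993190081/243760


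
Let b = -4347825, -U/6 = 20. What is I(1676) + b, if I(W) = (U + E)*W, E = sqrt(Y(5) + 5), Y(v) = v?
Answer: -4548945 + 1676*sqrt(10) ≈ -4.5436e+6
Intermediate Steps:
U = -120 (U = -6*20 = -120)
E = sqrt(10) (E = sqrt(5 + 5) = sqrt(10) ≈ 3.1623)
I(W) = W*(-120 + sqrt(10)) (I(W) = (-120 + sqrt(10))*W = W*(-120 + sqrt(10)))
I(1676) + b = 1676*(-120 + sqrt(10)) - 4347825 = (-201120 + 1676*sqrt(10)) - 4347825 = -4548945 + 1676*sqrt(10)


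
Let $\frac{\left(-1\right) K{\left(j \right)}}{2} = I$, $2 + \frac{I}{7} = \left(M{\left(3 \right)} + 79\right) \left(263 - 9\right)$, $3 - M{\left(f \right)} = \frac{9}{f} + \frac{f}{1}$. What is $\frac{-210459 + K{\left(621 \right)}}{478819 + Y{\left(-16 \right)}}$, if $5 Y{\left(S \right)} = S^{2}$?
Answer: $- \frac{801145}{798117} \approx -1.0038$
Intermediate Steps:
$M{\left(f \right)} = 3 - f - \frac{9}{f}$ ($M{\left(f \right)} = 3 - \left(\frac{9}{f} + \frac{f}{1}\right) = 3 - \left(\frac{9}{f} + f 1\right) = 3 - \left(\frac{9}{f} + f\right) = 3 - \left(f + \frac{9}{f}\right) = 3 - f - \frac{9}{f}$)
$I = 135114$ ($I = -14 + 7 \left(\left(3 - 3 - \frac{9}{3}\right) + 79\right) \left(263 - 9\right) = -14 + 7 \left(\left(3 - 3 - 3\right) + 79\right) 254 = -14 + 7 \left(-3 + 79\right) 254 = -14 + 7 \cdot 76 \cdot 254 = -14 + 7 \cdot 19304 = -14 + 135128 = 135114$)
$K{\left(j \right)} = -270228$ ($K{\left(j \right)} = \left(-2\right) 135114 = -270228$)
$Y{\left(S \right)} = \frac{S^{2}}{5}$
$\frac{-210459 + K{\left(621 \right)}}{478819 + Y{\left(-16 \right)}} = \frac{-210459 - 270228}{478819 + \frac{\left(-16\right)^{2}}{5}} = - \frac{480687}{478819 + \frac{1}{5} \cdot 256} = - \frac{480687}{478819 + \frac{256}{5}} = - \frac{480687}{\frac{2394351}{5}} = \left(-480687\right) \frac{5}{2394351} = - \frac{801145}{798117}$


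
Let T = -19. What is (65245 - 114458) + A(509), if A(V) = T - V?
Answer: -49741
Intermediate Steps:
A(V) = -19 - V
(65245 - 114458) + A(509) = (65245 - 114458) + (-19 - 1*509) = -49213 + (-19 - 509) = -49213 - 528 = -49741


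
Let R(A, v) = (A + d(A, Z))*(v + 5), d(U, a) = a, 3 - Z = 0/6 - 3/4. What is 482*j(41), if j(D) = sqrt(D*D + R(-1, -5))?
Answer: 19762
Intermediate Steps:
Z = 15/4 (Z = 3 - (0/6 - 3/4) = 3 - (0*(1/6) - 3*1/4) = 3 - (0 - 3/4) = 3 - 1*(-3/4) = 3 + 3/4 = 15/4 ≈ 3.7500)
R(A, v) = (5 + v)*(15/4 + A) (R(A, v) = (A + 15/4)*(v + 5) = (15/4 + A)*(5 + v) = (5 + v)*(15/4 + A))
j(D) = sqrt(D**2) (j(D) = sqrt(D*D + (75/4 + 5*(-1) + (15/4)*(-5) - 1*(-5))) = sqrt(D**2 + (75/4 - 5 - 75/4 + 5)) = sqrt(D**2 + 0) = sqrt(D**2))
482*j(41) = 482*sqrt(41**2) = 482*sqrt(1681) = 482*41 = 19762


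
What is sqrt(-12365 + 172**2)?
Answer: sqrt(17219) ≈ 131.22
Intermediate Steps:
sqrt(-12365 + 172**2) = sqrt(-12365 + 29584) = sqrt(17219)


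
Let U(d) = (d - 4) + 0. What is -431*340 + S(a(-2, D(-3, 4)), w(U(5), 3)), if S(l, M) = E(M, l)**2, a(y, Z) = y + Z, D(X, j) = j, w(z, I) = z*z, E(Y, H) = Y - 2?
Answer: -146539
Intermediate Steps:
U(d) = -4 + d (U(d) = (-4 + d) + 0 = -4 + d)
E(Y, H) = -2 + Y
w(z, I) = z**2
a(y, Z) = Z + y
S(l, M) = (-2 + M)**2
-431*340 + S(a(-2, D(-3, 4)), w(U(5), 3)) = -431*340 + (-2 + (-4 + 5)**2)**2 = -146540 + (-2 + 1**2)**2 = -146540 + (-2 + 1)**2 = -146540 + (-1)**2 = -146540 + 1 = -146539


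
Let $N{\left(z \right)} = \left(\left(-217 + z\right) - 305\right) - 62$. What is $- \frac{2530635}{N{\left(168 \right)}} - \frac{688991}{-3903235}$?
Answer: $\frac{9877949724481}{1623745760} \approx 6083.4$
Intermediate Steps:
$N{\left(z \right)} = -584 + z$ ($N{\left(z \right)} = \left(-522 + z\right) - 62 = -584 + z$)
$- \frac{2530635}{N{\left(168 \right)}} - \frac{688991}{-3903235} = - \frac{2530635}{-584 + 168} - \frac{688991}{-3903235} = - \frac{2530635}{-416} - - \frac{688991}{3903235} = \left(-2530635\right) \left(- \frac{1}{416}\right) + \frac{688991}{3903235} = \frac{2530635}{416} + \frac{688991}{3903235} = \frac{9877949724481}{1623745760}$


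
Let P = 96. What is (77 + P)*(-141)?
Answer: -24393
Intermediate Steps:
(77 + P)*(-141) = (77 + 96)*(-141) = 173*(-141) = -24393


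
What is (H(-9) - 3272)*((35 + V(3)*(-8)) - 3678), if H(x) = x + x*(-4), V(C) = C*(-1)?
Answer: 11743655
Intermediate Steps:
V(C) = -C
H(x) = -3*x (H(x) = x - 4*x = -3*x)
(H(-9) - 3272)*((35 + V(3)*(-8)) - 3678) = (-3*(-9) - 3272)*((35 - 1*3*(-8)) - 3678) = (27 - 3272)*((35 - 3*(-8)) - 3678) = -3245*((35 + 24) - 3678) = -3245*(59 - 3678) = -3245*(-3619) = 11743655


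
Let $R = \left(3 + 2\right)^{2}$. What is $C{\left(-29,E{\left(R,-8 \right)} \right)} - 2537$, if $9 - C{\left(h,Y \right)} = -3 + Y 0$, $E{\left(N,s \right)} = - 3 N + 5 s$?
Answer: $-2525$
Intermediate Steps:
$R = 25$ ($R = 5^{2} = 25$)
$C{\left(h,Y \right)} = 12$ ($C{\left(h,Y \right)} = 9 - \left(-3 + Y 0\right) = 9 - \left(-3 + 0\right) = 9 - -3 = 9 + 3 = 12$)
$C{\left(-29,E{\left(R,-8 \right)} \right)} - 2537 = 12 - 2537 = -2525$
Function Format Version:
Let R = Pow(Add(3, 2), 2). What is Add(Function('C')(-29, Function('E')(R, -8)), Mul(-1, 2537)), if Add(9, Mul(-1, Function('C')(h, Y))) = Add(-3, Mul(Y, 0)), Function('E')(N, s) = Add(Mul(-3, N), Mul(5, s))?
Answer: -2525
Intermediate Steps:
R = 25 (R = Pow(5, 2) = 25)
Function('C')(h, Y) = 12 (Function('C')(h, Y) = Add(9, Mul(-1, Add(-3, Mul(Y, 0)))) = Add(9, Mul(-1, Add(-3, 0))) = Add(9, Mul(-1, -3)) = Add(9, 3) = 12)
Add(Function('C')(-29, Function('E')(R, -8)), Mul(-1, 2537)) = Add(12, Mul(-1, 2537)) = Add(12, -2537) = -2525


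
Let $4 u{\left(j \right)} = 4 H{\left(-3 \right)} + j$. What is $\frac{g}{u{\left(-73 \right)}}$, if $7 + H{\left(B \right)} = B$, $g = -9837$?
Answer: $\frac{39348}{113} \approx 348.21$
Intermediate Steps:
$H{\left(B \right)} = -7 + B$
$u{\left(j \right)} = -10 + \frac{j}{4}$ ($u{\left(j \right)} = \frac{4 \left(-7 - 3\right) + j}{4} = \frac{4 \left(-10\right) + j}{4} = \frac{-40 + j}{4} = -10 + \frac{j}{4}$)
$\frac{g}{u{\left(-73 \right)}} = - \frac{9837}{-10 + \frac{1}{4} \left(-73\right)} = - \frac{9837}{-10 - \frac{73}{4}} = - \frac{9837}{- \frac{113}{4}} = \left(-9837\right) \left(- \frac{4}{113}\right) = \frac{39348}{113}$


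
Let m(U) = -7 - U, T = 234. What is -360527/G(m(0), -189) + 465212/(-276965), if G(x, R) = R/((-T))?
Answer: -2596197143882/5816265 ≈ -4.4637e+5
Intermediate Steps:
G(x, R) = -R/234 (G(x, R) = R/((-1*234)) = R/(-234) = R*(-1/234) = -R/234)
-360527/G(m(0), -189) + 465212/(-276965) = -360527/((-1/234*(-189))) + 465212/(-276965) = -360527/21/26 + 465212*(-1/276965) = -360527*26/21 - 465212/276965 = -9373702/21 - 465212/276965 = -2596197143882/5816265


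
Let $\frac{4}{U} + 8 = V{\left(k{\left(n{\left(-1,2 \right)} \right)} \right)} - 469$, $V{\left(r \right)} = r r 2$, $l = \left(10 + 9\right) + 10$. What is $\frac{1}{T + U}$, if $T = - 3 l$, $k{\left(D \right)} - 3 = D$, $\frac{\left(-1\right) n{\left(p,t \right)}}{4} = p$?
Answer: $- \frac{379}{32977} \approx -0.011493$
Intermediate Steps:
$l = 29$ ($l = 19 + 10 = 29$)
$n{\left(p,t \right)} = - 4 p$
$k{\left(D \right)} = 3 + D$
$T = -87$ ($T = \left(-3\right) 29 = -87$)
$V{\left(r \right)} = 2 r^{2}$ ($V{\left(r \right)} = r 2 r = 2 r^{2}$)
$U = - \frac{4}{379}$ ($U = \frac{4}{-8 - \left(469 - 2 \left(3 - -4\right)^{2}\right)} = \frac{4}{-8 - \left(469 - 2 \left(3 + 4\right)^{2}\right)} = \frac{4}{-8 - \left(469 - 2 \cdot 7^{2}\right)} = \frac{4}{-8 + \left(2 \cdot 49 - 469\right)} = \frac{4}{-8 + \left(98 - 469\right)} = \frac{4}{-8 - 371} = \frac{4}{-379} = 4 \left(- \frac{1}{379}\right) = - \frac{4}{379} \approx -0.010554$)
$\frac{1}{T + U} = \frac{1}{-87 - \frac{4}{379}} = \frac{1}{- \frac{32977}{379}} = - \frac{379}{32977}$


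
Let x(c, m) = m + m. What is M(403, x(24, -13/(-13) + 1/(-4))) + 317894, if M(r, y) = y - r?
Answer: 634985/2 ≈ 3.1749e+5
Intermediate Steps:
x(c, m) = 2*m
M(403, x(24, -13/(-13) + 1/(-4))) + 317894 = (2*(-13/(-13) + 1/(-4)) - 1*403) + 317894 = (2*(-13*(-1/13) + 1*(-1/4)) - 403) + 317894 = (2*(1 - 1/4) - 403) + 317894 = (2*(3/4) - 403) + 317894 = (3/2 - 403) + 317894 = -803/2 + 317894 = 634985/2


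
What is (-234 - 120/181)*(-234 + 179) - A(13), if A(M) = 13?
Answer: 2333717/181 ≈ 12893.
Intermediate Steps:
(-234 - 120/181)*(-234 + 179) - A(13) = (-234 - 120/181)*(-234 + 179) - 1*13 = (-234 - 120*1/181)*(-55) - 13 = (-234 - 120/181)*(-55) - 13 = -42474/181*(-55) - 13 = 2336070/181 - 13 = 2333717/181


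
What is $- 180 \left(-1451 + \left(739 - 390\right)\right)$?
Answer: $198360$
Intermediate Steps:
$- 180 \left(-1451 + \left(739 - 390\right)\right) = - 180 \left(-1451 + 349\right) = \left(-180\right) \left(-1102\right) = 198360$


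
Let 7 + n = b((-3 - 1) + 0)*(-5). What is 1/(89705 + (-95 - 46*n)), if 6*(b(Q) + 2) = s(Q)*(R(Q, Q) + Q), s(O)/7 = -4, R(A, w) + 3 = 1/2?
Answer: 3/289346 ≈ 1.0368e-5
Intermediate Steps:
R(A, w) = -5/2 (R(A, w) = -3 + 1/2 = -3 + ½ = -5/2)
s(O) = -28 (s(O) = 7*(-4) = -28)
b(Q) = 29/3 - 14*Q/3 (b(Q) = -2 + (-28*(-5/2 + Q))/6 = -2 + (70 - 28*Q)/6 = -2 + (35/3 - 14*Q/3) = 29/3 - 14*Q/3)
n = -446/3 (n = -7 + (29/3 - 14*((-3 - 1) + 0)/3)*(-5) = -7 + (29/3 - 14*(-4 + 0)/3)*(-5) = -7 + (29/3 - 14/3*(-4))*(-5) = -7 + (29/3 + 56/3)*(-5) = -7 + (85/3)*(-5) = -7 - 425/3 = -446/3 ≈ -148.67)
1/(89705 + (-95 - 46*n)) = 1/(89705 + (-95 - 46*(-446/3))) = 1/(89705 + (-95 + 20516/3)) = 1/(89705 + 20231/3) = 1/(289346/3) = 3/289346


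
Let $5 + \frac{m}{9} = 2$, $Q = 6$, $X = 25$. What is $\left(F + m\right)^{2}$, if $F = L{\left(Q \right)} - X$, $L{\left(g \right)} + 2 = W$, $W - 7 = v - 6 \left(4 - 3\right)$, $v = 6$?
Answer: $2209$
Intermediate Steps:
$W = 7$ ($W = 7 + \left(6 - 6 \left(4 - 3\right)\right) = 7 + \left(6 - 6 \cdot 1\right) = 7 + \left(6 - 6\right) = 7 + 0 = 7$)
$L{\left(g \right)} = 5$ ($L{\left(g \right)} = -2 + 7 = 5$)
$F = -20$ ($F = 5 - 25 = -20$)
$m = -27$ ($m = -45 + 9 \cdot 2 = -45 + 18 = -27$)
$\left(F + m\right)^{2} = \left(-20 - 27\right)^{2} = \left(-47\right)^{2} = 2209$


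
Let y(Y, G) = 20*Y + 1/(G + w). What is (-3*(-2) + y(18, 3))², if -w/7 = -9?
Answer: 583560649/4356 ≈ 1.3397e+5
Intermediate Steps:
w = 63 (w = -7*(-9) = 63)
y(Y, G) = 1/(63 + G) + 20*Y (y(Y, G) = 20*Y + 1/(G + 63) = 20*Y + 1/(63 + G) = 1/(63 + G) + 20*Y)
(-3*(-2) + y(18, 3))² = (-3*(-2) + (1 + 1260*18 + 20*3*18)/(63 + 3))² = (6 + (1 + 22680 + 1080)/66)² = (6 + (1/66)*23761)² = (6 + 23761/66)² = (24157/66)² = 583560649/4356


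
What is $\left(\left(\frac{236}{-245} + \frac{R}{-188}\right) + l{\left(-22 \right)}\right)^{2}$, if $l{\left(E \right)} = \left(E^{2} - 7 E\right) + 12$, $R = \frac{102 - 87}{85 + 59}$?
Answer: $\frac{2059055992037914321}{4887990374400} \approx 4.2125 \cdot 10^{5}$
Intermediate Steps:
$R = \frac{5}{48}$ ($R = \frac{15}{144} = 15 \cdot \frac{1}{144} = \frac{5}{48} \approx 0.10417$)
$l{\left(E \right)} = 12 + E^{2} - 7 E$
$\left(\left(\frac{236}{-245} + \frac{R}{-188}\right) + l{\left(-22 \right)}\right)^{2} = \left(\left(\frac{236}{-245} + \frac{5}{48 \left(-188\right)}\right) + \left(12 + \left(-22\right)^{2} - -154\right)\right)^{2} = \left(\left(236 \left(- \frac{1}{245}\right) + \frac{5}{48} \left(- \frac{1}{188}\right)\right) + \left(12 + 484 + 154\right)\right)^{2} = \left(\left(- \frac{236}{245} - \frac{5}{9024}\right) + 650\right)^{2} = \left(- \frac{2130889}{2210880} + 650\right)^{2} = \left(\frac{1434941111}{2210880}\right)^{2} = \frac{2059055992037914321}{4887990374400}$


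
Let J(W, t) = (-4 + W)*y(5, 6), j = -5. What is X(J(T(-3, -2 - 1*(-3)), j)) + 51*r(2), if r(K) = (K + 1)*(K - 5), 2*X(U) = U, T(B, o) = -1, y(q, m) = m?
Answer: -474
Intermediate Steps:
J(W, t) = -24 + 6*W (J(W, t) = (-4 + W)*6 = -24 + 6*W)
X(U) = U/2
r(K) = (1 + K)*(-5 + K)
X(J(T(-3, -2 - 1*(-3)), j)) + 51*r(2) = (-24 + 6*(-1))/2 + 51*(-5 + 2² - 4*2) = (-24 - 6)/2 + 51*(-5 + 4 - 8) = (½)*(-30) + 51*(-9) = -15 - 459 = -474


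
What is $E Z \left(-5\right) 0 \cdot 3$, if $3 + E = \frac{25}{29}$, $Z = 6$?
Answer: $0$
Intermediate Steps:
$E = - \frac{62}{29}$ ($E = -3 + \frac{25}{29} = - \frac{62}{29} \approx -2.1379$)
$E Z \left(-5\right) 0 \cdot 3 = \left(- \frac{62}{29}\right) 6 \left(-5\right) 0 \cdot 3 = - \frac{372 \cdot 0 \cdot 3}{29} = \left(- \frac{372}{29}\right) 0 = 0$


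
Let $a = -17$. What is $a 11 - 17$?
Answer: $-204$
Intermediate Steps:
$a 11 - 17 = \left(-17\right) 11 - 17 = -187 - 17 = -204$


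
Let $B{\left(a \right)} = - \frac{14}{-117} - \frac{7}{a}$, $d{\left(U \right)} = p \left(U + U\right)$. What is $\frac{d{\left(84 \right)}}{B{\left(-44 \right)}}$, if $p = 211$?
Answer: $\frac{26069472}{205} \approx 1.2717 \cdot 10^{5}$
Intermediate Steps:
$d{\left(U \right)} = 422 U$ ($d{\left(U \right)} = 211 \left(U + U\right) = 211 \cdot 2 U = 422 U$)
$B{\left(a \right)} = \frac{14}{117} - \frac{7}{a}$ ($B{\left(a \right)} = \left(-14\right) \left(- \frac{1}{117}\right) - \frac{7}{a} = \frac{14}{117} - \frac{7}{a}$)
$\frac{d{\left(84 \right)}}{B{\left(-44 \right)}} = \frac{422 \cdot 84}{\frac{14}{117} - \frac{7}{-44}} = \frac{35448}{\frac{14}{117} - - \frac{7}{44}} = \frac{35448}{\frac{14}{117} + \frac{7}{44}} = \frac{35448}{\frac{1435}{5148}} = 35448 \cdot \frac{5148}{1435} = \frac{26069472}{205}$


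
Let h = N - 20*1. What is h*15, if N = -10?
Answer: -450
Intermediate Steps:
h = -30 (h = -10 - 20*1 = -10 - 20 = -30)
h*15 = -30*15 = -450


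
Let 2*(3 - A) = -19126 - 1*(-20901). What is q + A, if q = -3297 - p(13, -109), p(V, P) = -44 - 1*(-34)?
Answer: -8343/2 ≈ -4171.5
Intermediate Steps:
p(V, P) = -10 (p(V, P) = -44 + 34 = -10)
A = -1769/2 (A = 3 - (-19126 - 1*(-20901))/2 = 3 - (-19126 + 20901)/2 = 3 - ½*1775 = 3 - 1775/2 = -1769/2 ≈ -884.50)
q = -3287 (q = -3297 - 1*(-10) = -3297 + 10 = -3287)
q + A = -3287 - 1769/2 = -8343/2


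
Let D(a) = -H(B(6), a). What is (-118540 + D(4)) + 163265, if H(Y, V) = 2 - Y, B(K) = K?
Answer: 44729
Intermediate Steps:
D(a) = 4 (D(a) = -(2 - 1*6) = -(2 - 6) = -1*(-4) = 4)
(-118540 + D(4)) + 163265 = (-118540 + 4) + 163265 = -118536 + 163265 = 44729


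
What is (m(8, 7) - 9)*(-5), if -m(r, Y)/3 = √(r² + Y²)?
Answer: 45 + 15*√113 ≈ 204.45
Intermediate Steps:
m(r, Y) = -3*√(Y² + r²) (m(r, Y) = -3*√(r² + Y²) = -3*√(Y² + r²))
(m(8, 7) - 9)*(-5) = (-3*√(7² + 8²) - 9)*(-5) = (-3*√(49 + 64) - 9)*(-5) = (-3*√113 - 9)*(-5) = (-9 - 3*√113)*(-5) = 45 + 15*√113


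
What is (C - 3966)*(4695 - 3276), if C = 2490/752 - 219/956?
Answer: -505339466445/89864 ≈ -5.6234e+6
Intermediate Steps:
C = 276969/89864 (C = 2490*(1/752) - 219*1/956 = 1245/376 - 219/956 = 276969/89864 ≈ 3.0821)
(C - 3966)*(4695 - 3276) = (276969/89864 - 3966)*(4695 - 3276) = -356123655/89864*1419 = -505339466445/89864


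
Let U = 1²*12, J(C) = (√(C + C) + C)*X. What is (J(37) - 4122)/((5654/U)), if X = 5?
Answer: -23622/2827 + 30*√74/2827 ≈ -8.2646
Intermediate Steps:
J(C) = 5*C + 5*√2*√C (J(C) = (√(C + C) + C)*5 = (√(2*C) + C)*5 = (√2*√C + C)*5 = (C + √2*√C)*5 = 5*C + 5*√2*√C)
U = 12 (U = 1*12 = 12)
(J(37) - 4122)/((5654/U)) = ((5*37 + 5*√2*√37) - 4122)/((5654/12)) = ((185 + 5*√74) - 4122)/((5654*(1/12))) = (-3937 + 5*√74)/(2827/6) = (-3937 + 5*√74)*(6/2827) = -23622/2827 + 30*√74/2827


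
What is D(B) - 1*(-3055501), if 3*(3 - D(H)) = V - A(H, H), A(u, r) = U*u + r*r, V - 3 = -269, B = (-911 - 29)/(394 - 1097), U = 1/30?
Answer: 13590915282688/4447881 ≈ 3.0556e+6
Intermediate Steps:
U = 1/30 (U = 1*(1/30) = 1/30 ≈ 0.033333)
B = 940/703 (B = -940/(-703) = -940*(-1/703) = 940/703 ≈ 1.3371)
V = -266 (V = 3 - 269 = -266)
A(u, r) = r**2 + u/30 (A(u, r) = u/30 + r*r = u/30 + r**2 = r**2 + u/30)
D(H) = 275/3 + H**2/3 + H/90 (D(H) = 3 - (-266 - (H**2 + H/30))/3 = 3 - (-266 + (-H**2 - H/30))/3 = 3 - (-266 - H**2 - H/30)/3 = 3 + (266/3 + H**2/3 + H/90) = 275/3 + H**2/3 + H/90)
D(B) - 1*(-3055501) = (275/3 + (940/703)**2/3 + (1/90)*(940/703)) - 1*(-3055501) = (275/3 + (1/3)*(883600/494209) + 94/6327) + 3055501 = (275/3 + 883600/1482627 + 94/6327) + 3055501 = 410439307/4447881 + 3055501 = 13590915282688/4447881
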